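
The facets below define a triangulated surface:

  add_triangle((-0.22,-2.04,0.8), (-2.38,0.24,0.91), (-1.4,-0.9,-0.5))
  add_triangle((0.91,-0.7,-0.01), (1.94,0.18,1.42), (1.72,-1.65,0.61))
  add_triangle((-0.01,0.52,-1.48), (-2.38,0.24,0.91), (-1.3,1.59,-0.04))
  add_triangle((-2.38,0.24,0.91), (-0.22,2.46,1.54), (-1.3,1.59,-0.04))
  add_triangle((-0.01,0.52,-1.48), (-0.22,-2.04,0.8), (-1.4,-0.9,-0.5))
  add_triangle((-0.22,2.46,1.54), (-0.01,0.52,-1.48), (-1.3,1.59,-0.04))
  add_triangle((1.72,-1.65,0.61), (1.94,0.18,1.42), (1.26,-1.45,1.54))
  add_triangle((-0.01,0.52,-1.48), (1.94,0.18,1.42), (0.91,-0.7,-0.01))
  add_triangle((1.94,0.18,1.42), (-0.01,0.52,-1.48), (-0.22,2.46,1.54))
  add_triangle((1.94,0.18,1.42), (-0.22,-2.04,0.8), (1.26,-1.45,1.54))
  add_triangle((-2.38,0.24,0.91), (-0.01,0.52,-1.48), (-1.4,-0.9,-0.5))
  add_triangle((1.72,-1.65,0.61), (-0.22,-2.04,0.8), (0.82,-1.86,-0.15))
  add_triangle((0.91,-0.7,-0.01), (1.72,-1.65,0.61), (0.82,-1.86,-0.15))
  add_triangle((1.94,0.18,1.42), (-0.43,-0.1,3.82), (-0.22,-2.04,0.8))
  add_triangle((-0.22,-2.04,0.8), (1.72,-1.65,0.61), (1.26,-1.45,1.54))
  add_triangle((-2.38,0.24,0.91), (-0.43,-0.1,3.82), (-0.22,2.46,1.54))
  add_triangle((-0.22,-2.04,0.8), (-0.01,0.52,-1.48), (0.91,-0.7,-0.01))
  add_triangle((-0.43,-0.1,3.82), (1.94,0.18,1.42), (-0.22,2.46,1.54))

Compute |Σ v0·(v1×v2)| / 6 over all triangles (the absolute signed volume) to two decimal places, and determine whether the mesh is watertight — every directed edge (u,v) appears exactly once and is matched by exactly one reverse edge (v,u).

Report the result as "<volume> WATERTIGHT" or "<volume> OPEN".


Per-triangle v0·(v1×v2)/6:
  t1: +1.1425
  t2: +0.2310
  t3: +0.7481
  t4: +1.3619
  t5: +0.5461
  t6: +0.8726
  t7: +0.6902
  t8: +0.4874
  t9: +1.4676
  t10: +0.0835
  t11: +0.8260
  t12: +0.5546
  t13: +0.1242
  t14: +2.6813
  t15: +0.6447
  t16: +3.6177
  t17: +0.4340
  t18: +3.3491
Σ = +19.8626 → |volume| = 19.86

Directed edges: 54 total; 6 unmatched, e.g. (-0.22,-2.04,0.8)→(-2.38,0.24,0.91) → open.

19.86 OPEN


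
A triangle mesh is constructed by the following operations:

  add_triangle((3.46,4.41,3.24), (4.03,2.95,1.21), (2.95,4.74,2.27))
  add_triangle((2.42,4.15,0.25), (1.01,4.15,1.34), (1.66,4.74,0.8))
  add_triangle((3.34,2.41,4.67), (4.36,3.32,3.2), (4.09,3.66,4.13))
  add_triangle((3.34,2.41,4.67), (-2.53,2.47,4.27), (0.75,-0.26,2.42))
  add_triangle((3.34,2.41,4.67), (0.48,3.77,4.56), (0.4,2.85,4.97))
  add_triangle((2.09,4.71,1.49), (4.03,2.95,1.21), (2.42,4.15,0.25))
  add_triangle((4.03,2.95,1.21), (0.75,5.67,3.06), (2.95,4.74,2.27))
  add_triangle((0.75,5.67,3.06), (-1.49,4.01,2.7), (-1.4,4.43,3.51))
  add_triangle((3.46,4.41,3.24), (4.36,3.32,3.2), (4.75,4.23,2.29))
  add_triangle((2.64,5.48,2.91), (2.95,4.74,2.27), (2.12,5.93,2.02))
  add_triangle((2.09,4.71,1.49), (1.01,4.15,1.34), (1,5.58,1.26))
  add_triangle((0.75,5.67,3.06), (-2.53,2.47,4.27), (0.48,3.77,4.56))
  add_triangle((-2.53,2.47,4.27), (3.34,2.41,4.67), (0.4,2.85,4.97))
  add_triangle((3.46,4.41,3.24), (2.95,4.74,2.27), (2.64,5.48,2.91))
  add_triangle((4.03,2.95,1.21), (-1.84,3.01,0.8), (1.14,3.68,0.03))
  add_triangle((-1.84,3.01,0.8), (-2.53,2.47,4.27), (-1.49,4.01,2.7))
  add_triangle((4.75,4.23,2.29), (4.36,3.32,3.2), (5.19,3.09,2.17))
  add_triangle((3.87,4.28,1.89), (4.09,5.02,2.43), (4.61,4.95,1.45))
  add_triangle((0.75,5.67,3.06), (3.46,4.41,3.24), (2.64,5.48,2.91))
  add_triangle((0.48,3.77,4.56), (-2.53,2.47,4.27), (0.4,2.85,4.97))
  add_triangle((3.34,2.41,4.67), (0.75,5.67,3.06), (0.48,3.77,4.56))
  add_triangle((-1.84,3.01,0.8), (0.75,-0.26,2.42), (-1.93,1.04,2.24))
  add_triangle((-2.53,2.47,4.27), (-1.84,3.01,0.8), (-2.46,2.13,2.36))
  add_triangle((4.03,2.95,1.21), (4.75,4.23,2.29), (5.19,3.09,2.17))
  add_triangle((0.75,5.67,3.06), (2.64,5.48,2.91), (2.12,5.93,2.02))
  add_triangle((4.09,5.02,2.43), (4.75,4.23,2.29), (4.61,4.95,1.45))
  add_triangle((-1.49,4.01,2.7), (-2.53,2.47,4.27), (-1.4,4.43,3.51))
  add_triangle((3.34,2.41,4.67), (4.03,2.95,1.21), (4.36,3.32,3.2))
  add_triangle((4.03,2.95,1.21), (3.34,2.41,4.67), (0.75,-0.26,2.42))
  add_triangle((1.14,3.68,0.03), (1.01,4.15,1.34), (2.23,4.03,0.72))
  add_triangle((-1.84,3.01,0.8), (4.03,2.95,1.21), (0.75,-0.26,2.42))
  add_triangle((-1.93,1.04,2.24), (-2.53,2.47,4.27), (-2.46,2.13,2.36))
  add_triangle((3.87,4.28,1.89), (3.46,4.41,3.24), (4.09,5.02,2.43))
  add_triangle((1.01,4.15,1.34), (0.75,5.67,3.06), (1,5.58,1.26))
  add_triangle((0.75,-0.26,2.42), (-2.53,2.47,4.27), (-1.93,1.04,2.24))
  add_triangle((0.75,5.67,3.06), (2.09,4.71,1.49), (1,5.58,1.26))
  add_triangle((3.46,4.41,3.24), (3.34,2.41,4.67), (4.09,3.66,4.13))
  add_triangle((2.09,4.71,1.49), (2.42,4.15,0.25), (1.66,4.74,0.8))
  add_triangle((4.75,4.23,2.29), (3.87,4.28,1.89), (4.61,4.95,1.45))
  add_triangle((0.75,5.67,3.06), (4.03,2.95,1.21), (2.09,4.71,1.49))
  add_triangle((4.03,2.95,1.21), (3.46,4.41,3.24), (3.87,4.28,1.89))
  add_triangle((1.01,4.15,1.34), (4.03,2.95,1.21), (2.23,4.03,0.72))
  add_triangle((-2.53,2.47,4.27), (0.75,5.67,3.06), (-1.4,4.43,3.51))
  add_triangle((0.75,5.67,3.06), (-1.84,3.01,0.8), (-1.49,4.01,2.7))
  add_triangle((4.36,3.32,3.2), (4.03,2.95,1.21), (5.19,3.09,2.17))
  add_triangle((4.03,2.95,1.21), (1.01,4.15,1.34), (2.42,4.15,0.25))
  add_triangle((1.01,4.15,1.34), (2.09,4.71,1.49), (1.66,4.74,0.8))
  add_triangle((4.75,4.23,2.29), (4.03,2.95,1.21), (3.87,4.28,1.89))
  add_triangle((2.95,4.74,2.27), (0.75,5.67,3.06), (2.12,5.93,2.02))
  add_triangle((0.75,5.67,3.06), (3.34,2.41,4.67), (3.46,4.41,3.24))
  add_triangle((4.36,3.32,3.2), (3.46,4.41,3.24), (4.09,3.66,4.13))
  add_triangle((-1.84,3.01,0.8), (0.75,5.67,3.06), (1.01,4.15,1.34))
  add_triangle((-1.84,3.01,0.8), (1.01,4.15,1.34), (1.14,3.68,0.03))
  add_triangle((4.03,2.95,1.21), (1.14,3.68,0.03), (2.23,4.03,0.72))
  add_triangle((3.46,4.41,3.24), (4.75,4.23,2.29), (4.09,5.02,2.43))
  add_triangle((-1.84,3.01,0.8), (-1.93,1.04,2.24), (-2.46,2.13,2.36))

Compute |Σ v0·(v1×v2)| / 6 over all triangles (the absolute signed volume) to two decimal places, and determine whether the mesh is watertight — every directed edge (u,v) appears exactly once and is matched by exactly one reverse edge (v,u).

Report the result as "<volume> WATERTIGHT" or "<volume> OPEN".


60.16 WATERTIGHT

Per-triangle v0·(v1×v2)/6:
  t1: +2.0698
  t2: -0.3306
  t3: +0.9889
  t4: +6.7611
  t5: +2.8612
  t6: +2.3959
  t7: -0.1522
  t8: +1.1312
  t9: +1.8553
  t10: +0.8535
  t11: -0.3612
  t12: +6.7657
  t13: +0.5853
  t14: +0.8481
  t15: -3.4987
  t16: +2.5789
  t17: +1.4795
  t18: -0.2153
  t19: +1.6854
  t20: +2.7516
  t21: +7.2696
  t22: -2.1984
  t23: +1.1811
  t24: +0.7208
  t25: +2.0762
  t26: +1.1490
  t27: +0.9968
  t28: +0.3607
  t29: +1.9412
  t30: +0.9025
  t31: -7.1578
  t32: +0.5213
  t33: -0.3339
  t34: -0.5404
  t35: +1.1095
  t36: +2.1677
  t37: +1.0617
  t38: +0.6875
  t39: -0.5261
  t40: +3.0885
  t41: -1.2215
  t42: +1.5540
  t43: +2.4906
  t44: +2.7075
  t45: -0.9534
  t46: -2.7481
  t47: +0.4660
  t48: +0.4714
  t49: -2.2275
  t50: +6.7041
  t51: +1.1777
  t52: +2.2621
  t53: +2.0900
  t54: +0.5993
  t55: +1.2325
  t56: +0.0241
Σ = +60.1597 → |volume| = 60.16

Directed edges: 168 total, each appears once with its reverse present → watertight.


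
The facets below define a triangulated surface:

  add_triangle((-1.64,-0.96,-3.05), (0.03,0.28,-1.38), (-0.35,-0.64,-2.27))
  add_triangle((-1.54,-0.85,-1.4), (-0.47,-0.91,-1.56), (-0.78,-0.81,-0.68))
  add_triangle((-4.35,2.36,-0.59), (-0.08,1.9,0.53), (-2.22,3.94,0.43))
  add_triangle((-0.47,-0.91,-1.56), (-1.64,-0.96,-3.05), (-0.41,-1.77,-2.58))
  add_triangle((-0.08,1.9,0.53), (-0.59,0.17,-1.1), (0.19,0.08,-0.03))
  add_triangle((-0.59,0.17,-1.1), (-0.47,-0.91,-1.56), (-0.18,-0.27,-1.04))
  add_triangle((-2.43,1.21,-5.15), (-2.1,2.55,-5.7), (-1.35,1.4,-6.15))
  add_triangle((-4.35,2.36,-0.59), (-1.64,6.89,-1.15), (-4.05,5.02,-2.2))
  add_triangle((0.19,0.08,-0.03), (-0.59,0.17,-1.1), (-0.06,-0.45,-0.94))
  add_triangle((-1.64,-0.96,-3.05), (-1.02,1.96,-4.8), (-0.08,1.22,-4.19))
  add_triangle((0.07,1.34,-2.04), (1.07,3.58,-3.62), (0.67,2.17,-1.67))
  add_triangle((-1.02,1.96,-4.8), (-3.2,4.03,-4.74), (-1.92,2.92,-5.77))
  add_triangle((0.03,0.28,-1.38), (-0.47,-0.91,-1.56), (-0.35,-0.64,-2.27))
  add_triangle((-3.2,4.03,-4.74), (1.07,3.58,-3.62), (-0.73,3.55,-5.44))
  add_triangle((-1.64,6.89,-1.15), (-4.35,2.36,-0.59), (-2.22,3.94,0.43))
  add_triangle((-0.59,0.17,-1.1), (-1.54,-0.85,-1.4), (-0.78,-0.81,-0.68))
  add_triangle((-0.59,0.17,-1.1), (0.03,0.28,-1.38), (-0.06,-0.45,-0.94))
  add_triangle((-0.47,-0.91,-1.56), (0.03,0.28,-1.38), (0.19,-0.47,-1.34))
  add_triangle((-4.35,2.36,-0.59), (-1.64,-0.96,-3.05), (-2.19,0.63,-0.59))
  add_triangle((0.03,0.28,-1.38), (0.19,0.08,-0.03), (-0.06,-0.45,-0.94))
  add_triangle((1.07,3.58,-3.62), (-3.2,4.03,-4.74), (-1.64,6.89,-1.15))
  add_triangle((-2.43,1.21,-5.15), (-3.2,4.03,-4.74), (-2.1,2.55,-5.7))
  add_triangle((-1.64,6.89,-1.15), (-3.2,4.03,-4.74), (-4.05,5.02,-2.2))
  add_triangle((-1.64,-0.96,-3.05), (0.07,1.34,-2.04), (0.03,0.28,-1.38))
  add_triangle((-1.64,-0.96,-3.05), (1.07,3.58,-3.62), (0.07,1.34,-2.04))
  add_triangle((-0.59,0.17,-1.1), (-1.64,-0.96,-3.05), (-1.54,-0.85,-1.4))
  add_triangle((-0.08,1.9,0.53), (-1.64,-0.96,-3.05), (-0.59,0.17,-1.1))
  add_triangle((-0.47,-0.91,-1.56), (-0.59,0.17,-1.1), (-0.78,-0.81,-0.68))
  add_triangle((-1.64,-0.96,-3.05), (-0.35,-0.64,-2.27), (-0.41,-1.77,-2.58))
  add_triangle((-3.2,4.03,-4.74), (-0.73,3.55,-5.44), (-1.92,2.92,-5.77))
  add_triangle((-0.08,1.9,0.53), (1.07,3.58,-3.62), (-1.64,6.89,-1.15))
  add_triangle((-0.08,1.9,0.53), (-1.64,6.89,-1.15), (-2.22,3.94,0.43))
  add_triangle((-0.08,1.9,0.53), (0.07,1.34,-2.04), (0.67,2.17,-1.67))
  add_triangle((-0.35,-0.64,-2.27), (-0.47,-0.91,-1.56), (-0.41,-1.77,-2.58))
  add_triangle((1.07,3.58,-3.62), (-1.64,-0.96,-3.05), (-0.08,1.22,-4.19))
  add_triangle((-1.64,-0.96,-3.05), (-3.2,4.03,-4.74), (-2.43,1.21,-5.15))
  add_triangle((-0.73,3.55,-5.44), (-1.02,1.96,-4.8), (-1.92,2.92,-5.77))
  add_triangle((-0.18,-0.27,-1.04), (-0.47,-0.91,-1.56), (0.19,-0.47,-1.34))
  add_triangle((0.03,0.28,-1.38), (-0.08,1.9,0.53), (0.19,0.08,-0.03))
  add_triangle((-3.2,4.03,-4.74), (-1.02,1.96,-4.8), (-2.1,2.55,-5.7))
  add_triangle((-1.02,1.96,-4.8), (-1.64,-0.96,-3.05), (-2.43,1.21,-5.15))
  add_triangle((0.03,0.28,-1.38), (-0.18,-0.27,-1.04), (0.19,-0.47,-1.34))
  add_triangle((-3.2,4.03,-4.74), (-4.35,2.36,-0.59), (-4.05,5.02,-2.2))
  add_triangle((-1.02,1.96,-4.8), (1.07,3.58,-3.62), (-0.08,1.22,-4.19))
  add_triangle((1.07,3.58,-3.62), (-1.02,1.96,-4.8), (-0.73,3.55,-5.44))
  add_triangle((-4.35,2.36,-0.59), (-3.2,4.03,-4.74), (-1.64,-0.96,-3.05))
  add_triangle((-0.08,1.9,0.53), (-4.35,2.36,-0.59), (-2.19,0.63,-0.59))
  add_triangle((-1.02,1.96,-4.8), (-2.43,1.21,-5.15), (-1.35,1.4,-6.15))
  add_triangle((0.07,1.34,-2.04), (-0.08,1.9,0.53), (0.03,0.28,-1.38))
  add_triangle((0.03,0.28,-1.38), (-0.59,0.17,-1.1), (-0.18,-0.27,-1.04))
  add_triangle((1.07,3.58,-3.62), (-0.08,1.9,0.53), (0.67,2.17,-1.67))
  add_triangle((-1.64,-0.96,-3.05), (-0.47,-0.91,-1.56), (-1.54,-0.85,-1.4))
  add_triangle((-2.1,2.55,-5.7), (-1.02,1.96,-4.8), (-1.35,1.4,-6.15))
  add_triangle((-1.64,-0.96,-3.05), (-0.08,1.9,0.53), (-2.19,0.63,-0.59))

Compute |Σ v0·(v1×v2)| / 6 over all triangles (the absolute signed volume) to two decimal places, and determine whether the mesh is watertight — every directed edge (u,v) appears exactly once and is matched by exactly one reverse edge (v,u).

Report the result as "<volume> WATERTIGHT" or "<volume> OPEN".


78.23 WATERTIGHT

Per-triangle v0·(v1×v2)/6:
  t1: +0.2869
  t2: +0.1152
  t3: +0.0886
  t4: +0.0285
  t5: -0.0799
  t6: -0.0508
  t7: +1.6355
  t8: +5.2825
  t9: -0.0286
  t10: +1.8193
  t11: -0.0946
  t12: -0.1734
  t13: -0.0149
  t14: +4.1521
  t15: +5.0201
  t16: -0.0512
  t17: +0.0895
  t18: +0.1314
  t19: +0.7513
  t20: +0.0265
  t21: +16.7549
  t22: +2.4769
  t23: +9.8304
  t24: +0.3541
  t25: -0.2398
  t26: +0.2063
  t27: -0.0971
  t28: -0.1492
  t29: +0.4609
  t30: +2.9383
  t31: +3.1618
  t32: +1.7122
  t33: -0.4909
  t34: -0.0883
  t35: -1.3201
  t36: +1.8893
  t37: +0.9297
  t38: -0.0412
  t39: +0.0886
  t40: +1.0989
  t41: +1.6480
  t42: -0.0524
  t43: +6.0669
  t44: +2.0850
  t45: +1.2387
  t46: +10.4771
  t47: -0.1755
  t48: -1.1566
  t49: -0.0264
  t50: -0.0654
  t51: +0.2340
  t52: +0.2444
  t53: +0.7978
  t54: -1.4986
Σ = +78.2266 → |volume| = 78.23

Directed edges: 162 total, each appears once with its reverse present → watertight.


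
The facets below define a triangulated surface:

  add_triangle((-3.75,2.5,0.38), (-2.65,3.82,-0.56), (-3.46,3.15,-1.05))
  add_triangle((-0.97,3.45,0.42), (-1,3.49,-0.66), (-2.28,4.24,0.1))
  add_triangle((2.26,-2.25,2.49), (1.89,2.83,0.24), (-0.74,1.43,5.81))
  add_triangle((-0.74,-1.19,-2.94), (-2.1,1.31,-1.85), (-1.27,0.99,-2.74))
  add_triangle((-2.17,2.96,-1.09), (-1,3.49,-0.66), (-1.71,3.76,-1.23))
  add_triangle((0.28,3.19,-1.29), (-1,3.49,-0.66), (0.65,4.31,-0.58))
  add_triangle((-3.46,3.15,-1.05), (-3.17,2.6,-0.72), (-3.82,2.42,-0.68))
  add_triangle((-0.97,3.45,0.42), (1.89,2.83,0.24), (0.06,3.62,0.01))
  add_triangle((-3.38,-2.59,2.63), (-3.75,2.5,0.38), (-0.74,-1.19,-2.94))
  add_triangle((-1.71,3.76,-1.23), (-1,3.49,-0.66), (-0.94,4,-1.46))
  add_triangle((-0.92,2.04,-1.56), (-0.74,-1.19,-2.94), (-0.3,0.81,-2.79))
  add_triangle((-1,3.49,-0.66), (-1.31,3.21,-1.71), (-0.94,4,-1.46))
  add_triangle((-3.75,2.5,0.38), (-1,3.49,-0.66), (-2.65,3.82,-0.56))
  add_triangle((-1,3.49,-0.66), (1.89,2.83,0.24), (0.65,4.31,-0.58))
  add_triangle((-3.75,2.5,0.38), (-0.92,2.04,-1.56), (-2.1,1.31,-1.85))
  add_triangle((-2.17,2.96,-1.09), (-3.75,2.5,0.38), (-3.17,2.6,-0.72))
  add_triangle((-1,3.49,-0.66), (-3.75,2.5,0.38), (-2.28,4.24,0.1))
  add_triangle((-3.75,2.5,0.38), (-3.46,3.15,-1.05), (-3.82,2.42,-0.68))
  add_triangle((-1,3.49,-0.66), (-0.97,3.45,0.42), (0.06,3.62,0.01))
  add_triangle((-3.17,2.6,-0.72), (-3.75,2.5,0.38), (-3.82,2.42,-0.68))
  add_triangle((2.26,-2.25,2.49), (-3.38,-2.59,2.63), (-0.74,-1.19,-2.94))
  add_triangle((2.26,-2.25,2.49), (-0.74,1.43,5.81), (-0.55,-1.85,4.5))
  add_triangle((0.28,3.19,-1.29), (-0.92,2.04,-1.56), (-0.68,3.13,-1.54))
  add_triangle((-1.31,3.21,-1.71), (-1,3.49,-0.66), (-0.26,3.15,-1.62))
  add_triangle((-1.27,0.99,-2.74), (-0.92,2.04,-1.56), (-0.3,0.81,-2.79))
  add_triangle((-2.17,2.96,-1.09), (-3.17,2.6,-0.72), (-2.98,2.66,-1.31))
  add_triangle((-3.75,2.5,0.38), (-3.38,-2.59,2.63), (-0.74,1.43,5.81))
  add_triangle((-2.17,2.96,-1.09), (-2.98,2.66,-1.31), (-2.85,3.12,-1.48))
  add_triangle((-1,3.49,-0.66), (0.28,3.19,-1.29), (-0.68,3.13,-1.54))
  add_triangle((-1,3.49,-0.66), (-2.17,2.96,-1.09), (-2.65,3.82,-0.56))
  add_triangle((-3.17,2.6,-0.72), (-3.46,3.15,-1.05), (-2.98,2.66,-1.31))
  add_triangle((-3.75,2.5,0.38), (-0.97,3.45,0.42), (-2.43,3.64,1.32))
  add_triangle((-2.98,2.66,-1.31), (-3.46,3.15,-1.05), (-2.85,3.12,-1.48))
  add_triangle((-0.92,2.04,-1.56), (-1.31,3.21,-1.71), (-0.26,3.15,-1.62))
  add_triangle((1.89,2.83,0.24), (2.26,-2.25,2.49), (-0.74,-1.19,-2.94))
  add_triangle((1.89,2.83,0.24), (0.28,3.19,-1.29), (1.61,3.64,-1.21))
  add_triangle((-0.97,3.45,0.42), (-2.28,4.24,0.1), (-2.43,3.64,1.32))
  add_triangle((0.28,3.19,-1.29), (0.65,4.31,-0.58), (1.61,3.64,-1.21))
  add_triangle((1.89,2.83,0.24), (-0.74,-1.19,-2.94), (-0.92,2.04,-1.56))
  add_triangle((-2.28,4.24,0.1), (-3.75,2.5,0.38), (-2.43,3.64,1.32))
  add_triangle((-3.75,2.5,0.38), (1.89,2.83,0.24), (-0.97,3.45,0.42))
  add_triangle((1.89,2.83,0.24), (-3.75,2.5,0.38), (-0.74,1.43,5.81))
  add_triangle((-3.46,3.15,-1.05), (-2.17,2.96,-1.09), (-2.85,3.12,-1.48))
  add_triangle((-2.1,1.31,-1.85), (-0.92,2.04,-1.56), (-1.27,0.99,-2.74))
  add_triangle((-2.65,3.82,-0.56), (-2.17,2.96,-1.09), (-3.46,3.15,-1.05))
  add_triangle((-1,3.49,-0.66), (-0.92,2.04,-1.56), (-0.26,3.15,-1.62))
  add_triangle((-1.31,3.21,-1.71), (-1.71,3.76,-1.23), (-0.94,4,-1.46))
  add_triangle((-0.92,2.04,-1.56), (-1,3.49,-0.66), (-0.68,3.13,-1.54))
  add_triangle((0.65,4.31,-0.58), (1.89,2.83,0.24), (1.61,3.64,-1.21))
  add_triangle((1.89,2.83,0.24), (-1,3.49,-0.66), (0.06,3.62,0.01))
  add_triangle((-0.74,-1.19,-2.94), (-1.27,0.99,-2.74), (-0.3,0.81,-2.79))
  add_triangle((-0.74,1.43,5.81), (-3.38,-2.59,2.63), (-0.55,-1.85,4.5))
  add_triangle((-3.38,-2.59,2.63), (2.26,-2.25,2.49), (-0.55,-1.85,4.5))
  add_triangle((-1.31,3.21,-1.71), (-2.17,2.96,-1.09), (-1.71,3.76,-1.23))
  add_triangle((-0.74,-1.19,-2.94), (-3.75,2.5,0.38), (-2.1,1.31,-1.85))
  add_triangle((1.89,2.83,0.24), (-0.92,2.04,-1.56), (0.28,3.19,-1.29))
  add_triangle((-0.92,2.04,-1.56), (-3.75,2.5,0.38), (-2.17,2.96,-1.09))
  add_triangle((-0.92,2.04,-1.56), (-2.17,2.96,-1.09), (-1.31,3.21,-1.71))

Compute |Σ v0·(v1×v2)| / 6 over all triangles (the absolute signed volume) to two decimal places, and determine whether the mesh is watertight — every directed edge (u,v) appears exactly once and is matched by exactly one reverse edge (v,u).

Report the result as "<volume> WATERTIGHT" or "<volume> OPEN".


115.69 WATERTIGHT

Per-triangle v0·(v1×v2)/6:
  t1: +1.3607
  t2: +0.6741
  t3: +12.2391
  t4: +1.0955
  t5: +0.2039
  t6: +0.9162
  t7: -0.0686
  t8: +0.6003
  t9: +11.5332
  t10: +0.3211
  t11: -1.0277
  t12: -0.2919
  t13: +0.4850
  t14: +0.4806
  t15: +1.9323
  t16: -0.5864
  t17: +1.0630
  t18: +0.6733
  t19: +0.6770
  t20: -0.4070
  t21: +9.3771
  t22: +7.3165
  t23: +0.2128
  t24: +0.6447
  t25: +0.6518
  t26: -0.3267
  t27: +18.6995
  t28: -0.0765
  t29: +0.5719
  t30: +0.6046
  t31: +0.0743
  t32: -1.4752
  t33: +0.1417
  t34: +0.2569
  t35: +5.1078
  t36: -0.7212
  t37: +0.8851
  t38: +0.7601
  t39: +3.1011
  t40: +1.9908
  t41: -0.0663
  t42: +14.4075
  t43: +0.2185
  t44: +0.7800
  t45: +0.4888
  t46: -0.6388
  t47: +0.3493
  t48: +0.3331
  t49: +1.2301
  t50: +0.5965
  t51: +0.9652
  t52: +8.7933
  t53: +5.7149
  t54: +0.3521
  t55: +2.0006
  t56: -0.1674
  t57: +0.3957
  t58: +0.2664
Σ = +115.6908 → |volume| = 115.69

Directed edges: 174 total, each appears once with its reverse present → watertight.


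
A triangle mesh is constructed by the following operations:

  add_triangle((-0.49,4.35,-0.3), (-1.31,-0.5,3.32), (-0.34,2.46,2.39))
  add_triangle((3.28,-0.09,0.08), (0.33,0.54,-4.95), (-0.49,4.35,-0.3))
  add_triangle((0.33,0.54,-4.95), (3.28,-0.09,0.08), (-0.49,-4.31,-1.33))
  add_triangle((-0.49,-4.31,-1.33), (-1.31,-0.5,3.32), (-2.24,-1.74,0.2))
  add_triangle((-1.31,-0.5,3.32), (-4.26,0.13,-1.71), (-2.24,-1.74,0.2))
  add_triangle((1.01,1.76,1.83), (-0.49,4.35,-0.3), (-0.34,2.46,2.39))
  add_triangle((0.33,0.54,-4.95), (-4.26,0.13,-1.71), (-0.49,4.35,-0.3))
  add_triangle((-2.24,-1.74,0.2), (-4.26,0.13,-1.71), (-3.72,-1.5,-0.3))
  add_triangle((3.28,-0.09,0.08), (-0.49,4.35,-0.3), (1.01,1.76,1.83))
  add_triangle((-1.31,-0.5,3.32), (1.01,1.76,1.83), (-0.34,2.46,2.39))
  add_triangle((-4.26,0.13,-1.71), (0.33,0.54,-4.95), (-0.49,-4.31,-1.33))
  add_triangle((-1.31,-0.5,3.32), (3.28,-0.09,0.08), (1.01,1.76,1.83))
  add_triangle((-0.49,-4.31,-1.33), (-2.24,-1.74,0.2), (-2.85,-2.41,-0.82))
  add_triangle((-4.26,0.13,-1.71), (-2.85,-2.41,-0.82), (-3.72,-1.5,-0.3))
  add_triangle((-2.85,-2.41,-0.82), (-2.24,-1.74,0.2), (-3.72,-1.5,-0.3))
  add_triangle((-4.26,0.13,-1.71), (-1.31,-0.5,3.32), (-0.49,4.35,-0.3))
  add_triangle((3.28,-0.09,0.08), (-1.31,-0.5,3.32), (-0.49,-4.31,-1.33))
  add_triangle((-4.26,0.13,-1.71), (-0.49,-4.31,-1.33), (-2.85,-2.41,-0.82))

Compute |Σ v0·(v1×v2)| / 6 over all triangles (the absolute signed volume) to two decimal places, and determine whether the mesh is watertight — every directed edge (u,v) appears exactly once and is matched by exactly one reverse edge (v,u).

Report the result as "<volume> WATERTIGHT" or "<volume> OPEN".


Per-triangle v0·(v1×v2)/6:
  t1: +2.3857
  t2: +11.6673
  t3: +12.1139
  t4: +4.4333
  t5: +4.5164
  t6: +2.3312
  t7: +15.6029
  t8: -0.2728
  t9: +4.5614
  t10: +2.0234
  t11: +16.0494
  t12: +3.8047
  t13: +1.4756
  t14: +1.7442
  t15: +0.6037
  t16: +11.7975
  t17: +8.3084
  t18: +3.0041
Σ = +106.1505 → |volume| = 106.15

Directed edges: 54 total, each appears once with its reverse present → watertight.

106.15 WATERTIGHT


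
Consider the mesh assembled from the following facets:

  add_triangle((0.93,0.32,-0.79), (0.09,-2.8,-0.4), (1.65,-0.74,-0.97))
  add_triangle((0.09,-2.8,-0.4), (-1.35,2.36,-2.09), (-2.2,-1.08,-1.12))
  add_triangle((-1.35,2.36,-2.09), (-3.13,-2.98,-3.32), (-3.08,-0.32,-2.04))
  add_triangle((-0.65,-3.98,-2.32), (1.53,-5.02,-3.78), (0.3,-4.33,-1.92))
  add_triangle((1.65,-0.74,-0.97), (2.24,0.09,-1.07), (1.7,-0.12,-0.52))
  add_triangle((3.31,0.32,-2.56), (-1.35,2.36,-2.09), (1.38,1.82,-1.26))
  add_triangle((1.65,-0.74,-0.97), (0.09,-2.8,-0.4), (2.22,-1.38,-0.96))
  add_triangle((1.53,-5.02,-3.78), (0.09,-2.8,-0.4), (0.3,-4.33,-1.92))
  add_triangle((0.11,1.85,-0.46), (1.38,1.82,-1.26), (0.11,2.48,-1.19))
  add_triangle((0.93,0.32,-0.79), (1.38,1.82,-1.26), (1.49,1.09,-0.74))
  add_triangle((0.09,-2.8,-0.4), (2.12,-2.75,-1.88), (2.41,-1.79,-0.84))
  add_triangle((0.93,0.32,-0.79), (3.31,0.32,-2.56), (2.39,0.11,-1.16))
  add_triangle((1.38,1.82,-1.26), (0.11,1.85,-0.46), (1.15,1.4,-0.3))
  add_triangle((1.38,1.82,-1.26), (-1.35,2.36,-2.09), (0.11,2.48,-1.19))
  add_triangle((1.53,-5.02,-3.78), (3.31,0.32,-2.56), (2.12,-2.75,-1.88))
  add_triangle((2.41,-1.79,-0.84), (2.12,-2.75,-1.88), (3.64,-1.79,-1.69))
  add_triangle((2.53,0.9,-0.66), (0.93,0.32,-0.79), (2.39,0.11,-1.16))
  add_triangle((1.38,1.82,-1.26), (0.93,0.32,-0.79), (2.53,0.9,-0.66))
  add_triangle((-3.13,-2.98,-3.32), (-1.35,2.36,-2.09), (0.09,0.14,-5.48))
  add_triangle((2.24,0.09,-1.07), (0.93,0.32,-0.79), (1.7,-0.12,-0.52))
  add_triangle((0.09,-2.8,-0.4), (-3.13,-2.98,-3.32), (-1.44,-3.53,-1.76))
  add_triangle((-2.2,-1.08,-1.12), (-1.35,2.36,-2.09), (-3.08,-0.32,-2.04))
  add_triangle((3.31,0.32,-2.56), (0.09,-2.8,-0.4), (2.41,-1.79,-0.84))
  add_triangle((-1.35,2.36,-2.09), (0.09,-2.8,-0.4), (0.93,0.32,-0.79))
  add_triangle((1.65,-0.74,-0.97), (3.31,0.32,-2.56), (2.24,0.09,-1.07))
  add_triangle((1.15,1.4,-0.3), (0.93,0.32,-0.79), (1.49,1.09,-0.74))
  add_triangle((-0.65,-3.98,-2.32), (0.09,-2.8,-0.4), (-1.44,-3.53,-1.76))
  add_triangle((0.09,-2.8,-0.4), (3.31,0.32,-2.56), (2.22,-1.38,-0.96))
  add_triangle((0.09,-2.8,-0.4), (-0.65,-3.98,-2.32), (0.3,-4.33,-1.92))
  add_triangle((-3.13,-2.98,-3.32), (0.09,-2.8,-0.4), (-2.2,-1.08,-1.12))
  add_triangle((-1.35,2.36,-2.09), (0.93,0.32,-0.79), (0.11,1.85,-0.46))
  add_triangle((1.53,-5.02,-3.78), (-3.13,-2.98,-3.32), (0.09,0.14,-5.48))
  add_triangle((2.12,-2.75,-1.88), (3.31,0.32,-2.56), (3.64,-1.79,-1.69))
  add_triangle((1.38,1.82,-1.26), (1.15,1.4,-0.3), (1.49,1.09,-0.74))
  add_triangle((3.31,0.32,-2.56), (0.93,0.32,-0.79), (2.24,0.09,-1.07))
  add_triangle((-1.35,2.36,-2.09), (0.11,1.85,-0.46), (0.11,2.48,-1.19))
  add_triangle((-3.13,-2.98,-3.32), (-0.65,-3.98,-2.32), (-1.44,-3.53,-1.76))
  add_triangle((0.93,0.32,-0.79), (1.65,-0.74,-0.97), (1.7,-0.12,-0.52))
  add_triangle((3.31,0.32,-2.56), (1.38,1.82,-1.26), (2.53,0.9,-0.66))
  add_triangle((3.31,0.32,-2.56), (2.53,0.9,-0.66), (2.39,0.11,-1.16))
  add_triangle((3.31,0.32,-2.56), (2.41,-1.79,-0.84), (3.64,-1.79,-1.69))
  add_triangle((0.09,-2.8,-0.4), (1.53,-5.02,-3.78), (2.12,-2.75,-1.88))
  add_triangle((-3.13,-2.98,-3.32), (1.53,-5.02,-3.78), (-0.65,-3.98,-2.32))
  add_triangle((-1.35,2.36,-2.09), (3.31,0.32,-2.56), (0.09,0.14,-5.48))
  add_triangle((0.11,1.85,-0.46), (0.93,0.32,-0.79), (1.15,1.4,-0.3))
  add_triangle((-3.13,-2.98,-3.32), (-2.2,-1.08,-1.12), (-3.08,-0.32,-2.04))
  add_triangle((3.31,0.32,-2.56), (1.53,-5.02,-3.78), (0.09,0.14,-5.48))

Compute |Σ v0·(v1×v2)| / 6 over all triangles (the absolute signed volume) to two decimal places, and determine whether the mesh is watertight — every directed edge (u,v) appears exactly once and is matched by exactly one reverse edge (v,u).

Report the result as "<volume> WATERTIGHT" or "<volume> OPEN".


76.33 OPEN

Per-triangle v0·(v1×v2)/6:
  t1: -0.2550
  t2: -1.9570
  t3: +3.2300
  t4: +1.5119
  t5: +0.1007
  t6: +2.6513
  t7: -0.2986
  t8: +0.6014
  t9: +0.2342
  t10: +0.1175
  t11: +1.0787
  t12: -0.0827
  t13: +0.2845
  t14: +0.7468
  t15: +3.5477
  t16: +0.6176
  t17: -0.1684
  t18: -0.3109
  t19: +10.5838
  t20: +0.0065
  t21: -0.2079
  t22: -0.0900
  t23: -1.9553
  t24: -1.5619
  t25: +0.3074
  t26: -0.0213
  t27: +0.8138
  t28: +1.4636
  t29: +0.6039
  t30: +1.5646
  t31: -0.7487
  t32: +18.9907
  t33: +2.1183
  t34: +0.1343
  t35: +0.0791
  t36: +0.2461
  t37: +1.4286
  t38: -0.1402
  t39: +1.2762
  t40: +0.3355
  t41: -0.0459
  t42: +1.9540
  t43: +3.9643
  t44: +7.2065
  t45: -0.2472
  t46: +1.0044
  t47: +15.6129
Σ = +76.3262 → |volume| = 76.33

Directed edges: 141 total; 3 unmatched, e.g. (2.22,-1.38,-0.96)→(1.65,-0.74,-0.97) → open.


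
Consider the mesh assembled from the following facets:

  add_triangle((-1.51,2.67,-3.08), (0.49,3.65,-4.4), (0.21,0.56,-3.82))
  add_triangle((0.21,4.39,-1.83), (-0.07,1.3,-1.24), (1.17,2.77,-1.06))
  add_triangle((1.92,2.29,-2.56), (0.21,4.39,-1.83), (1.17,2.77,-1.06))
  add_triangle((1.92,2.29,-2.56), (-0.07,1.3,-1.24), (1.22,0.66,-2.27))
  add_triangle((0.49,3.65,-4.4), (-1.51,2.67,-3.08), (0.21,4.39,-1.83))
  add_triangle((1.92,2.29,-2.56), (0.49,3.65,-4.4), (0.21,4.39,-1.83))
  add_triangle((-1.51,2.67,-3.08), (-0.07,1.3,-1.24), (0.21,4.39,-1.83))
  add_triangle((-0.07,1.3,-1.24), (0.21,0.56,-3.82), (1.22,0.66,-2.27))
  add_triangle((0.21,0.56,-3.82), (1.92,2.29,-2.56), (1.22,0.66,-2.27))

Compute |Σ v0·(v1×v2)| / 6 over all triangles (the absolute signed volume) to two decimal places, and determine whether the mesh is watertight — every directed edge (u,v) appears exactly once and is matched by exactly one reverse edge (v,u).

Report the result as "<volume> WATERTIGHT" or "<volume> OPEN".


10.62 OPEN

Per-triangle v0·(v1×v2)/6:
  t1: +3.5633
  t2: -0.5208
  t3: +1.3441
  t4: -0.6241
  t5: +3.9031
  t6: +3.4425
  t7: -0.6463
  t8: -0.8085
  t9: +0.9644
Σ = +10.6178 → |volume| = 10.62

Directed edges: 27 total; 9 unmatched, e.g. (0.49,3.65,-4.4)→(0.21,0.56,-3.82) → open.


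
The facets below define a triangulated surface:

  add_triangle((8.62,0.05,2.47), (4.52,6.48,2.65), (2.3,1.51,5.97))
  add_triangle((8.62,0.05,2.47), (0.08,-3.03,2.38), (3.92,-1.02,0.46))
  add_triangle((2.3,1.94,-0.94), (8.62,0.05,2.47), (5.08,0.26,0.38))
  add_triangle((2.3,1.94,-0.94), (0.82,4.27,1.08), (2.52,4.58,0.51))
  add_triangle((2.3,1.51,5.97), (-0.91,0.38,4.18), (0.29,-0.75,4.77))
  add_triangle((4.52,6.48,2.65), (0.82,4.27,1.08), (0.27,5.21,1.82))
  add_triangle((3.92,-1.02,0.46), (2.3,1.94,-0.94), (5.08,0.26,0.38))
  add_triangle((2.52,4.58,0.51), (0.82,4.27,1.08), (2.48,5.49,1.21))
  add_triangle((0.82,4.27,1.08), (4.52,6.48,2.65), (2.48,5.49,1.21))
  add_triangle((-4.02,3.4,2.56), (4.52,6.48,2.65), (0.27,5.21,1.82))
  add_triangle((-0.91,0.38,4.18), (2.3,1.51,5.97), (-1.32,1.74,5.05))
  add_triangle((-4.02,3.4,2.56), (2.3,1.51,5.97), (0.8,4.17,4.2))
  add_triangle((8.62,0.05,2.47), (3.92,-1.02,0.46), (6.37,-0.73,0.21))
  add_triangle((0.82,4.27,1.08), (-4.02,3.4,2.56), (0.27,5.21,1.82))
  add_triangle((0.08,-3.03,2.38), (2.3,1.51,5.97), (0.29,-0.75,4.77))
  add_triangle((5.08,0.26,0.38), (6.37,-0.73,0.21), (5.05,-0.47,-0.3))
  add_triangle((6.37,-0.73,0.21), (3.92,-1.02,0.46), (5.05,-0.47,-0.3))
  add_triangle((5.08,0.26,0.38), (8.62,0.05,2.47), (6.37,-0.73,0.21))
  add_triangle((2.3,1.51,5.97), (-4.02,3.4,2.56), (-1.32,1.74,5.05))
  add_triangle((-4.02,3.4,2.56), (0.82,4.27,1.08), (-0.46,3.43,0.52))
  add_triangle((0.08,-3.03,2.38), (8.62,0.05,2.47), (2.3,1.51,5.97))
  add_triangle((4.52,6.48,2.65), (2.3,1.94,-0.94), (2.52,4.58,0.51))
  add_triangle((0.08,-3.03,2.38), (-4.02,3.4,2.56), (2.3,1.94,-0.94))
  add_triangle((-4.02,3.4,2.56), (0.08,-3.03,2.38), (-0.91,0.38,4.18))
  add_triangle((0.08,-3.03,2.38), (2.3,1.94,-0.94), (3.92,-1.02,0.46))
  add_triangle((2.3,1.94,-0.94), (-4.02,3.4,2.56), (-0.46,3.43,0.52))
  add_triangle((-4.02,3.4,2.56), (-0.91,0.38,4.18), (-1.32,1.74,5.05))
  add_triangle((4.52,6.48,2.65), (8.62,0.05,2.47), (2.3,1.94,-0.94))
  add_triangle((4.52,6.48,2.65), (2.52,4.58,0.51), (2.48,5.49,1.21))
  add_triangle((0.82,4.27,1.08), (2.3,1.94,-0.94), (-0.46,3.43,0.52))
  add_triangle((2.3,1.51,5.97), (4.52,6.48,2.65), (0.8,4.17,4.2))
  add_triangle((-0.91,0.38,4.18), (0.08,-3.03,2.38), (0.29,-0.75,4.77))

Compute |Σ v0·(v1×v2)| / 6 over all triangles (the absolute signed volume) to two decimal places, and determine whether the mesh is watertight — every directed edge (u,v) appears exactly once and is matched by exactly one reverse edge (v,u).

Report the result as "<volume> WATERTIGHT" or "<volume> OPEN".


Per-triangle v0·(v1×v2)/6:
  t1: +46.3296
  t2: +6.4187
  t3: +2.4477
  t4: +0.7808
  t5: +3.8635
  t6: +1.6964
  t7: +0.8920
  t8: +0.4494
  t9: +1.4421
  t10: +6.3936
  t11: +3.3609
  t12: +13.2396
  t13: +1.6890
  t14: +0.7864
  t15: +3.9638
  t16: +0.4416
  t17: +0.2445
  t18: +1.7202
  t19: +6.6387
  t20: +2.5092
  t21: +28.1908
  t22: +2.6568
  t23: -7.3694
  t24: +6.5115
  t25: -1.5529
  t26: -0.4779
  t27: +2.6032
  t28: +18.5764
  t29: +1.2322
  t30: +1.6157
  t31: +15.5487
  t32: +2.5112
Σ = +175.3542 → |volume| = 175.35

Directed edges: 96 total; 6 unmatched, e.g. (5.08,0.26,0.38)→(3.92,-1.02,0.46) → open.

175.35 OPEN


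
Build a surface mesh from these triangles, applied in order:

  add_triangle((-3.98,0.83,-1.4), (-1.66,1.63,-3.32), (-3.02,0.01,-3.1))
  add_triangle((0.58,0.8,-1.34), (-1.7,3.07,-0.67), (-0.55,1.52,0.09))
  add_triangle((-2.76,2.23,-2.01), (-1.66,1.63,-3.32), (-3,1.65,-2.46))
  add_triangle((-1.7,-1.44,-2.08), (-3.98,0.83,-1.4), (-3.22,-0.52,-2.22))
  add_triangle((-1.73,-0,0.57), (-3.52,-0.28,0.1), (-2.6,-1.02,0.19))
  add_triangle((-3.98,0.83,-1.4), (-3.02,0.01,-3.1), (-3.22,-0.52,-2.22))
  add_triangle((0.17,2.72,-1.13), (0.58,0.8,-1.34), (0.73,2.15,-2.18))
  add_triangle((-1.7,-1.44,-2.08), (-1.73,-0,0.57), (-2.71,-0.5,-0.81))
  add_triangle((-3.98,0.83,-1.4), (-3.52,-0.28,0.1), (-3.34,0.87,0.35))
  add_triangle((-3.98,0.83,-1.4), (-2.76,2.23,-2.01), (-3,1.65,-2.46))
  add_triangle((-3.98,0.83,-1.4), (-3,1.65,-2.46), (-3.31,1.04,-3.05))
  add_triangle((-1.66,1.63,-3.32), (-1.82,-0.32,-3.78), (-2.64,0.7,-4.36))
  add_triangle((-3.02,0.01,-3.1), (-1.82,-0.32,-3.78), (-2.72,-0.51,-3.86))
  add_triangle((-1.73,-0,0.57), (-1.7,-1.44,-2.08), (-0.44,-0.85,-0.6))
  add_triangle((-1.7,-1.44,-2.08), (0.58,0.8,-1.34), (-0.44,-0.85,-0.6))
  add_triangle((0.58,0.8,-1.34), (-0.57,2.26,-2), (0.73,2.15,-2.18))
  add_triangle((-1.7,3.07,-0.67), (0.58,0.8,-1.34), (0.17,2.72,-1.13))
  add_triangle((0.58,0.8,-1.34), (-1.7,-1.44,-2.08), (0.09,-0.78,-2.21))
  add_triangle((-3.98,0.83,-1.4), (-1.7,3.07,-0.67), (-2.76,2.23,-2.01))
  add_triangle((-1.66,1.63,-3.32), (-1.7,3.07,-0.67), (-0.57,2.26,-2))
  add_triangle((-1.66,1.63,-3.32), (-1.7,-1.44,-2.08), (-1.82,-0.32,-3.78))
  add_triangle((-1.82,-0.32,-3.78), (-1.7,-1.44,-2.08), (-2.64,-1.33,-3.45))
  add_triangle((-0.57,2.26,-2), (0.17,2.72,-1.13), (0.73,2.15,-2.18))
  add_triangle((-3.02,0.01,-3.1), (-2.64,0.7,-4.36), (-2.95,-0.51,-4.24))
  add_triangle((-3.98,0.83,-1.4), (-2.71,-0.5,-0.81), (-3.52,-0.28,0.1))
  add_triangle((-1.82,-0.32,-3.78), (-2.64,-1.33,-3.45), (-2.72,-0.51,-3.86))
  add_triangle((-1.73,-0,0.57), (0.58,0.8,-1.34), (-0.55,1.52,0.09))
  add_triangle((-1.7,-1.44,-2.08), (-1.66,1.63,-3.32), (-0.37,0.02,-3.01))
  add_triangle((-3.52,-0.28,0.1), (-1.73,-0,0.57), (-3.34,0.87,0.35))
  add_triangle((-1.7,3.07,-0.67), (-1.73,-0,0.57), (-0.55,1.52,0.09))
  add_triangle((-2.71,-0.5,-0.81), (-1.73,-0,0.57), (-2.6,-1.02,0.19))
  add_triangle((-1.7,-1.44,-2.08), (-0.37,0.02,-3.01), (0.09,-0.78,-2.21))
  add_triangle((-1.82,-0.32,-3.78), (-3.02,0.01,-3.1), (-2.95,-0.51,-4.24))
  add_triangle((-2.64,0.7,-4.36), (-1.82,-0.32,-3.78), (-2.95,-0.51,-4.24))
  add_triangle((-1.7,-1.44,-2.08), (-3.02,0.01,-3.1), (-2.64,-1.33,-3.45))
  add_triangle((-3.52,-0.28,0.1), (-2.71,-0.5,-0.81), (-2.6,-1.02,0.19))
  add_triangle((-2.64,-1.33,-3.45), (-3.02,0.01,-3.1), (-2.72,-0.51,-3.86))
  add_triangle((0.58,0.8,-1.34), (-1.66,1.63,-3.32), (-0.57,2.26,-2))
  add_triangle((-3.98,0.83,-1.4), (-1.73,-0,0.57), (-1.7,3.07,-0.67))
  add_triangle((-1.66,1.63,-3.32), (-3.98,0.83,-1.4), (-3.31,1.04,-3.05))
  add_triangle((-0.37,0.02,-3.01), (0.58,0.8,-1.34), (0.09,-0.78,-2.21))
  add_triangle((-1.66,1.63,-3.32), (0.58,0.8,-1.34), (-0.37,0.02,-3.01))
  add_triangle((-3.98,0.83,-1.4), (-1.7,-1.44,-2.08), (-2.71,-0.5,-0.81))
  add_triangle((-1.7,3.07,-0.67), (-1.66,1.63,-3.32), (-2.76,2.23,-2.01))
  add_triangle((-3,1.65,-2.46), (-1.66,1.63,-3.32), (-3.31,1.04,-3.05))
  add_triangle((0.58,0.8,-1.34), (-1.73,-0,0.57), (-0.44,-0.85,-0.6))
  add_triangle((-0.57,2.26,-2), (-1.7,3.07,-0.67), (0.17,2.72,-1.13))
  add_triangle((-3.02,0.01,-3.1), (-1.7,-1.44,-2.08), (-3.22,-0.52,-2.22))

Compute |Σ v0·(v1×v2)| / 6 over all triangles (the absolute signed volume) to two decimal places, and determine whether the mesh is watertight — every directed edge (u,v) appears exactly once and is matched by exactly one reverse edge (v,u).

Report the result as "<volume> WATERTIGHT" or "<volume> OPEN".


Per-triangle v0·(v1×v2)/6:
  t1: +2.8602
  t2: +0.3947
  t3: +0.7881
  t4: +0.1230
  t5: +0.2579
  t6: +1.1635
  t7: +0.0371
  t8: +0.3264
  t9: +1.1797
  t10: +0.8355
  t11: +0.9554
  t12: +0.6096
  t13: +0.3242
  t14: +0.3377
  t15: +0.2826
  t16: +0.2212
  t17: -0.7188
  t18: -0.7002
  t19: +1.7928
  t20: +1.6175
  t21: -0.8899
  t22: +0.3227
  t23: +0.7014
  t24: +0.8533
  t25: +0.8491
  t26: +0.4503
  t27: -0.4825
  t28: +2.0781
  t29: +0.3264
  t30: +0.4584
  t31: -0.4047
  t32: +0.8396
  t33: -0.3013
  t34: +0.6634
  t35: +0.3128
  t36: +0.4425
  t37: +0.5263
  t38: +0.8502
  t39: +2.1056
  t40: -0.9711
  t41: +0.4404
  t42: +1.0976
  t43: +1.2177
  t44: +1.7229
  t45: +0.8848
  t46: -0.4534
  t47: +1.1053
  t48: +0.8792
Σ = +28.3131 → |volume| = 28.31

Directed edges: 144 total; 6 unmatched, e.g. (-1.66,1.63,-3.32)→(-3.02,0.01,-3.1) → open.

28.31 OPEN


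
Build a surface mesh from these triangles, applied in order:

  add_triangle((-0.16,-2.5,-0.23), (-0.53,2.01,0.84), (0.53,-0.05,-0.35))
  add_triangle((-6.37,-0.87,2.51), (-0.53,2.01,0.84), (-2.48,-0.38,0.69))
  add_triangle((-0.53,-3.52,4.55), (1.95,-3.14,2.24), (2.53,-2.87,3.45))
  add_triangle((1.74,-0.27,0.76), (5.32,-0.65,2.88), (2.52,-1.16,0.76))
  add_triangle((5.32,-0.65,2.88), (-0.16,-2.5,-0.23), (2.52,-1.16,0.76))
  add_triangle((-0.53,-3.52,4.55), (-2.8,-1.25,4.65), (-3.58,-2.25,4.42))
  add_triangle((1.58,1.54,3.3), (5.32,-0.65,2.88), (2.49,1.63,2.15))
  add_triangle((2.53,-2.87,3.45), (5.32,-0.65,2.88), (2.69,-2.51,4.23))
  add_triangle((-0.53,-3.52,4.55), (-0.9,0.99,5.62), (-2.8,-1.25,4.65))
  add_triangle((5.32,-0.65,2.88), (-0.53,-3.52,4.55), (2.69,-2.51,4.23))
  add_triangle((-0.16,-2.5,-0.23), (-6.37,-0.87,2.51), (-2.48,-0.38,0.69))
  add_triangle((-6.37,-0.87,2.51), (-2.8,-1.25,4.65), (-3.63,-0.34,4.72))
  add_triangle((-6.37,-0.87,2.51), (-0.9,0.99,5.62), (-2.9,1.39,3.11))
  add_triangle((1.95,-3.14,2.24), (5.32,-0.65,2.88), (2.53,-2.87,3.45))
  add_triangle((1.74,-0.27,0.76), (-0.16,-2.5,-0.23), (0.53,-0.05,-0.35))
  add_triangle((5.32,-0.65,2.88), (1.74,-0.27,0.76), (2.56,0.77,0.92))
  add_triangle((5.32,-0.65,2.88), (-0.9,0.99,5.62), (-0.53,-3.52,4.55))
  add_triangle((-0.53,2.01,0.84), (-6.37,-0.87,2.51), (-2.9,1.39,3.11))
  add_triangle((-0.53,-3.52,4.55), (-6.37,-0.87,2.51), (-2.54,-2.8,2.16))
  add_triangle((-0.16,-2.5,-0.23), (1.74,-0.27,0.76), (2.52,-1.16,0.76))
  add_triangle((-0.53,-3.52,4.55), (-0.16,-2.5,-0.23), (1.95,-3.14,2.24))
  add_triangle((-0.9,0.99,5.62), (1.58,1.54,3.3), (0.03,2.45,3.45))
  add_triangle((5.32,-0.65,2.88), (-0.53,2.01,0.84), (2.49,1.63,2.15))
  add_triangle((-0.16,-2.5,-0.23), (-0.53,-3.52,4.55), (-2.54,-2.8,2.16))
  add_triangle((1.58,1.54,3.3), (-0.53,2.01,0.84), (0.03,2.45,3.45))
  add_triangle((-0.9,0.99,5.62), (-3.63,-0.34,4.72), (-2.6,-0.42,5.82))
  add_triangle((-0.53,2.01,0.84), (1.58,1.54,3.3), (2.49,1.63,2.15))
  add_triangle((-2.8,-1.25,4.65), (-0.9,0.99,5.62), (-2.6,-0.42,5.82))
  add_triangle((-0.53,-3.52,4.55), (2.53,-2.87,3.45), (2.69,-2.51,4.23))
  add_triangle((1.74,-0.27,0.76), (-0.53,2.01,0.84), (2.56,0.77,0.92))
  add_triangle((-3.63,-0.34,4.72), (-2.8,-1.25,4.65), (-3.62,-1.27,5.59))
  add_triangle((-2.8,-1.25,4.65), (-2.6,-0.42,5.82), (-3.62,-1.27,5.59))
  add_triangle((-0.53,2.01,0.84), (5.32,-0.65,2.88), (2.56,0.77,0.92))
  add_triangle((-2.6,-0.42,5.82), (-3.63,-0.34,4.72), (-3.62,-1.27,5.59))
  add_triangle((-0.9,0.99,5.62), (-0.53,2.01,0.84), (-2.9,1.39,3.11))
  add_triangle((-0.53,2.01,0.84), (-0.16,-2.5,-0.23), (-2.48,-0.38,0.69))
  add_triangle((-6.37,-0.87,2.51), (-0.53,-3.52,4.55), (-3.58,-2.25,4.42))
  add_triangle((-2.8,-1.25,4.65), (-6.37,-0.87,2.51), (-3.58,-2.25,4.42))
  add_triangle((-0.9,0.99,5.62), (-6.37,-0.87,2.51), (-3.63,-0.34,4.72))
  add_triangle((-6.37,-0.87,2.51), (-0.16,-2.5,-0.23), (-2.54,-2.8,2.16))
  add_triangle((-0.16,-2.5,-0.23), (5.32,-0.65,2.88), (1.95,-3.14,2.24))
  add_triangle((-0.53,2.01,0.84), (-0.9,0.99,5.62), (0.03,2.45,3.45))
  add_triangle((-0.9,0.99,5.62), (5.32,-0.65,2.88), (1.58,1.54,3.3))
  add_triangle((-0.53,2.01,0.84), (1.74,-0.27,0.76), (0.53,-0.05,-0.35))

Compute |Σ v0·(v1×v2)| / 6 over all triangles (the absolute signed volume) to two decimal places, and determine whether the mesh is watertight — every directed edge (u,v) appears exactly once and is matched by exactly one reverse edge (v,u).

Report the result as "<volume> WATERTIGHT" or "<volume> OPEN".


122.75 WATERTIGHT

Per-triangle v0·(v1×v2)/6:
  t1: -0.0507
  t2: +0.6073
  t3: +2.7914
  t4: +0.1067
  t5: +1.2415
  t6: +3.4535
  t7: +2.9602
  t8: +2.2745
  t9: +8.7046
  t10: +0.5388
  t11: +0.7428
  t12: +3.6166
  t13: +7.6598
  t14: +2.6633
  t15: +0.4273
  t16: +0.1984
  t17: +23.1859
  t18: +3.1525
  t19: +7.0632
  t20: -0.2137
  t21: +4.6892
  t22: +3.1153
  t23: -0.5494
  t24: +4.4873
  t25: +1.0126
  t26: +2.0605
  t27: +1.6211
  t28: +0.4504
  t29: +2.1803
  t30: -0.4735
  t31: -0.0407
  t32: +0.3884
  t33: +1.8854
  t34: +1.2796
  t35: +3.8773
  t36: -0.4713
  t37: +2.8984
  t38: +3.8592
  t39: +3.0161
  t40: +3.8129
  t41: +3.0148
  t42: +1.6984
  t43: +7.4770
  t44: +0.3351
Σ = +122.7481 → |volume| = 122.75

Directed edges: 132 total, each appears once with its reverse present → watertight.


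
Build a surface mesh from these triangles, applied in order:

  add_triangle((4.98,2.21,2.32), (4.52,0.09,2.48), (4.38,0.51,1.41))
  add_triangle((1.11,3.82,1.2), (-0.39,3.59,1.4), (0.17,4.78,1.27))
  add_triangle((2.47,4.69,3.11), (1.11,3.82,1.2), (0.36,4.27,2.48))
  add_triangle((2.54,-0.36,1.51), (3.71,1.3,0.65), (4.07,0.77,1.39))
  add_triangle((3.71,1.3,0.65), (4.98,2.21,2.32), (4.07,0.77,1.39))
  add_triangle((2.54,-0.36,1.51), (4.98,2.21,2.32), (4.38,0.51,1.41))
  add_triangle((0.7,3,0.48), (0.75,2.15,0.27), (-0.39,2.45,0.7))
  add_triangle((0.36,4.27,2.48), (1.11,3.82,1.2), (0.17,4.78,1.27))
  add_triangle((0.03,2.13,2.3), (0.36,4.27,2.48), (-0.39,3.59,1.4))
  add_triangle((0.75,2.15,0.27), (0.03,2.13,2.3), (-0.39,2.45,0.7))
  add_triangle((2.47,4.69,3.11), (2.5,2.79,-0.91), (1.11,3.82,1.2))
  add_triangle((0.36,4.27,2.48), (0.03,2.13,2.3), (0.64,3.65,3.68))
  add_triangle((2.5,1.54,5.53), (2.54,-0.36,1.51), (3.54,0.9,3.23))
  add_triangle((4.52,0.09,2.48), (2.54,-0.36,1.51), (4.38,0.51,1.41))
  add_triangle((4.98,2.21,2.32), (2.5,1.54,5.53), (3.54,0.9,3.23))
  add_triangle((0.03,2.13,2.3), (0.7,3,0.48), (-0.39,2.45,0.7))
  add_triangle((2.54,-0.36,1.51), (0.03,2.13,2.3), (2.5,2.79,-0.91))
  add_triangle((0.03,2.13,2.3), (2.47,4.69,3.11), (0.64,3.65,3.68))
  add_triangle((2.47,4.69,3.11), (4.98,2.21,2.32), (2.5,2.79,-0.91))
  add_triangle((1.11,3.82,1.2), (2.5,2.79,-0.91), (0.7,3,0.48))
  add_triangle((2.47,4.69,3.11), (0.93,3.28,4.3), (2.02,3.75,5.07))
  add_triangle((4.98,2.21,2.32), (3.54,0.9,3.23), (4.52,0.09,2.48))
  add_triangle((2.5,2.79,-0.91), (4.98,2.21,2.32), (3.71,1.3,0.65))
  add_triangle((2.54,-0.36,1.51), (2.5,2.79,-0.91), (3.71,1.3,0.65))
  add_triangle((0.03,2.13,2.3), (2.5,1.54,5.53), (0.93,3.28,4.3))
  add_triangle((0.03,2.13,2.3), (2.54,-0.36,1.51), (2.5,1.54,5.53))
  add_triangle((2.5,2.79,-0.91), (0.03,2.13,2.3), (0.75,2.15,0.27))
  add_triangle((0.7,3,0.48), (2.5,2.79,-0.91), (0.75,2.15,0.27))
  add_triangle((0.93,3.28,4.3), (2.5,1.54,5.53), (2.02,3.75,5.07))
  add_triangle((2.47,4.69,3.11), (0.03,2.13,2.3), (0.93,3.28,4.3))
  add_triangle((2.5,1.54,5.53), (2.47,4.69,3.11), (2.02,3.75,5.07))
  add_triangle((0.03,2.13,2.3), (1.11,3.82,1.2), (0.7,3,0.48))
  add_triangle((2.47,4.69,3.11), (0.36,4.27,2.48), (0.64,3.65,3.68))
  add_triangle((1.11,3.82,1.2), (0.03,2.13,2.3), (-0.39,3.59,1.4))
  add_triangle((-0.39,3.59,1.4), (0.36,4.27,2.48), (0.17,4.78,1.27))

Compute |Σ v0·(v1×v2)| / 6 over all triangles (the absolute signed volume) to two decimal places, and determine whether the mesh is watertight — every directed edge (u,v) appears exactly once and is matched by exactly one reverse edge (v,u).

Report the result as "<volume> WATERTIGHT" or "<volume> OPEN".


Per-triangle v0·(v1×v2)/6:
  t1: +1.4480
  t2: -0.4226
  t3: +1.7204
  t4: +0.0911
  t5: +0.7819
  t6: -1.1670
  t7: -0.0027
  t8: +1.0135
  t9: +0.5969
  t10: -0.8063
  t11: +3.0196
  t12: +0.4174
  t13: +1.4970
  t14: +0.2701
  t15: +2.9960
  t16: +0.8701
  t17: -5.2028
  t18: -0.1853
  t19: +8.9215
  t20: +0.6926
  t21: +1.6851
  t22: +2.3054
  t23: +2.1007
  t24: -0.2185
  t25: +0.5462
  t26: -1.8234
  t27: -0.7899
  t28: -0.1000
  t29: +1.6628
  t30: +1.2602
  t31: +3.2517
  t32: +0.3517
  t33: +2.2121
  t34: -1.3860
  t35: +0.6289
Σ = +28.2365 → |volume| = 28.24

Directed edges: 105 total; 9 unmatched, e.g. (4.07,0.77,1.39)→(2.54,-0.36,1.51) → open.

28.24 OPEN
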